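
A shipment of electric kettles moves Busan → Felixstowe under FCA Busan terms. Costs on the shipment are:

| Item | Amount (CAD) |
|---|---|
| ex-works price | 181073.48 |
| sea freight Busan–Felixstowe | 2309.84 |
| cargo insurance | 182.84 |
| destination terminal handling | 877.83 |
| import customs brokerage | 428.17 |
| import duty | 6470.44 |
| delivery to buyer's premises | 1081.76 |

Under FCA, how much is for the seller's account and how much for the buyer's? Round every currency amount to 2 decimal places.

FCA: the seller delivers export-cleared goods to the carrier; the buyer bears costs from that point.
Seller's account: goods 181073.48 = 181073.48
Buyer's account: freight 2309.84 + insurance 182.84 + destination terminal 877.83 + brokerage 428.17 + duty 6470.44 + delivery 1081.76 = 11350.88

Seller: CAD 181073.48; buyer: CAD 11350.88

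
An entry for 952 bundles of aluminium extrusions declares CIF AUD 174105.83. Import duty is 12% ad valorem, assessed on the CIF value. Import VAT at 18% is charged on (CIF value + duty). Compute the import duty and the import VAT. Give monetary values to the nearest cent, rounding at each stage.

Import duty = 174105.83 × 12% = 20892.70
VAT base = CIF + duty = 174105.83 + 20892.70 = 194998.53
Import VAT = 194998.53 × 18% = 35099.74

Import duty: AUD 20892.70; import VAT: AUD 35099.74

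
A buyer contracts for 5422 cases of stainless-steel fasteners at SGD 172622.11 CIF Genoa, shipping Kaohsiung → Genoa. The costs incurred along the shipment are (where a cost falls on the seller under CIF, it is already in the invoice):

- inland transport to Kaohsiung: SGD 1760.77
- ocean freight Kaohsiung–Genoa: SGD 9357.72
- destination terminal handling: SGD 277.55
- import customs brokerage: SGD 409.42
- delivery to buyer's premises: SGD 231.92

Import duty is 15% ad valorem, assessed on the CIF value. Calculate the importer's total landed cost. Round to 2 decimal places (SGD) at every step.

CIF: the seller pays costs through ocean freight and marine insurance to the destination port.
Already in the invoice (seller's account under CIF): inland to port, freight — exclude.
The CIF price already equals the CIF value: 172622.11
Import duty = 172622.11 × 15% = 25893.32
Buyer bears: destination terminal 277.55 + brokerage 409.42 + delivery 231.92 + duty 25893.32 = 26812.21
Landed cost = invoice 172622.11 + 26812.21 = 199434.32

Total landed cost: SGD 199434.32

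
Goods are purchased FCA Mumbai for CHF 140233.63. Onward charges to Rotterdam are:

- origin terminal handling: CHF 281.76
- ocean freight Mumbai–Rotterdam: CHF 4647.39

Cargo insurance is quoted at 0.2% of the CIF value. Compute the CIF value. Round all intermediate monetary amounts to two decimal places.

CIF value: CHF 145453.69

Let C be the CIF value. C = FCA price + pre-shipment costs + freight + 0.2% × C
C − 0.2% × C = 140233.63 + 281.76 + 4647.39
0.998 × C = 145162.78
C = 145162.78 / 0.998 = 145453.69
Insurance premium = 0.2% × 145453.69 = 290.91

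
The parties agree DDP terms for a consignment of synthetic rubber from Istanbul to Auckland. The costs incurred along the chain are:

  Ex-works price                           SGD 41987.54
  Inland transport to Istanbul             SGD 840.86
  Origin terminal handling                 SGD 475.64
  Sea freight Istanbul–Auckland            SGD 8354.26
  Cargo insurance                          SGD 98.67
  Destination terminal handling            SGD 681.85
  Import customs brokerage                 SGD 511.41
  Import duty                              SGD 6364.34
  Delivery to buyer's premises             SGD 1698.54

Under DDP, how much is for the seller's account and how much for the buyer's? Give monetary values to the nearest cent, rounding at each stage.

DDP: the seller bears all costs including import duty.
Seller's account: goods 41987.54 + inland to port 840.86 + origin terminal 475.64 + freight 8354.26 + insurance 98.67 + destination terminal 681.85 + brokerage 511.41 + duty 6364.34 + delivery 1698.54 = 61013.11
Buyer's account: 0.00

Seller: SGD 61013.11; buyer: SGD 0.00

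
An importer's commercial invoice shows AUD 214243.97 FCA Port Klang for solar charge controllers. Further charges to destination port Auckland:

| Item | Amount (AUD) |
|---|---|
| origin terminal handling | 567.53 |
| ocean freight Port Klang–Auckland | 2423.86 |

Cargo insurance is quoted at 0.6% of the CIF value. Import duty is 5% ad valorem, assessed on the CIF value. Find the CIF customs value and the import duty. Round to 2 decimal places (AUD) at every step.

Let C be the CIF value. C = FCA price + pre-shipment costs + freight + 0.6% × C
C − 0.6% × C = 214243.97 + 567.53 + 2423.86
0.994 × C = 217235.36
C = 217235.36 / 0.994 = 218546.64
Insurance premium = 0.6% × 218546.64 = 1311.28
Import duty = 218546.64 × 5% = 10927.33

CIF value: AUD 218546.64; import duty: AUD 10927.33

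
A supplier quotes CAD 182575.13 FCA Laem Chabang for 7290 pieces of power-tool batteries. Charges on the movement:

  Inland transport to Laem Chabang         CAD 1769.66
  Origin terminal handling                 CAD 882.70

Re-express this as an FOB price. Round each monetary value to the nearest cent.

Not relevant to the conversion: inland to port — on the seller under both FCA and FOB; already in the FCA price and stays in the FOB price.
From FCA to FOB, the seller additionally bears: origin terminal.
FOB price = 182575.13 + 882.70 = 183457.83

FOB price: CAD 183457.83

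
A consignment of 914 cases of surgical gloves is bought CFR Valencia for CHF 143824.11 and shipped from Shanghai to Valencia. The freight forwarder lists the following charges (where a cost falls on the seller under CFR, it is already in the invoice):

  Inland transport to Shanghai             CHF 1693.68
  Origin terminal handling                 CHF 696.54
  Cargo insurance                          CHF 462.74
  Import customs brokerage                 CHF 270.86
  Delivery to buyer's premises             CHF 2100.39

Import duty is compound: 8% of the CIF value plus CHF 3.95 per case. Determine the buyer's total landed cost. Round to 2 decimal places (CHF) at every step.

CFR: the seller pays costs through ocean freight to the destination port, but not insurance.
Already in the invoice (seller's account under CFR): inland to port, origin terminal — exclude.
CIF value = CFR price + insurance = 143824.11 + 462.74 = 144286.85
Ad valorem component: 144286.85 × 8% = 11542.95
Specific component: 914 × 3.95 = 3610.30
Import duty = 11542.95 + 3610.30 = 15153.25
Buyer bears: insurance 462.74 + brokerage 270.86 + delivery 2100.39 + duty 15153.25 = 17987.24
Landed cost = invoice 143824.11 + 17987.24 = 161811.35

Total landed cost: CHF 161811.35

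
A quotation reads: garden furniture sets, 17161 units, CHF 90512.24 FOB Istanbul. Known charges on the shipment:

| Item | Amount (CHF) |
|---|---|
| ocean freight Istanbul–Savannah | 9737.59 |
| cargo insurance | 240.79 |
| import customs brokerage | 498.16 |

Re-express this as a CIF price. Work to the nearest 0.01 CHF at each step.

Not relevant to the conversion: brokerage — on the buyer under both terms; not part of either seller's price.
From FOB to CIF, the seller additionally bears: freight, insurance.
CIF price = 90512.24 + 9737.59 + 240.79 = 100490.62

CIF price: CHF 100490.62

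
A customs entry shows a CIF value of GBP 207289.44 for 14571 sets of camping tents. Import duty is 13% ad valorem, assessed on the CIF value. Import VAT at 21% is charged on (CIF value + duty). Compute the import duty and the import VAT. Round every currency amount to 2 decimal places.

Import duty = 207289.44 × 13% = 26947.63
VAT base = CIF + duty = 207289.44 + 26947.63 = 234237.07
Import VAT = 234237.07 × 21% = 49189.78

Import duty: GBP 26947.63; import VAT: GBP 49189.78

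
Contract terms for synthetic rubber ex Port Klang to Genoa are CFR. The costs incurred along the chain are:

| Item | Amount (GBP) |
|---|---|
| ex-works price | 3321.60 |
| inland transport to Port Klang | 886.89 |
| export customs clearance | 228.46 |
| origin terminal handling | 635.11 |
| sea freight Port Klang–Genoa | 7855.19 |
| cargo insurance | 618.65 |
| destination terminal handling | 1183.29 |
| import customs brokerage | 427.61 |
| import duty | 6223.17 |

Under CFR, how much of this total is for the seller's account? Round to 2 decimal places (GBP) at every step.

CFR: the seller pays costs through ocean freight to the destination port, but not insurance.
Seller's account: goods 3321.60 + inland to port 886.89 + export clearance 228.46 + origin terminal 635.11 + freight 7855.19 = 12927.25
Buyer's account: insurance 618.65 + destination terminal 1183.29 + brokerage 427.61 + duty 6223.17 = 8452.72

Seller's account: GBP 12927.25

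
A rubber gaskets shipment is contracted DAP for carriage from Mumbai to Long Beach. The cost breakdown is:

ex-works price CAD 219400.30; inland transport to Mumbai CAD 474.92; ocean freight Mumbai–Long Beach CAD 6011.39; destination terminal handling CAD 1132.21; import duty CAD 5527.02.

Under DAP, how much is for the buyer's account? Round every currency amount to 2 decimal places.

Buyer's account: CAD 5527.02

DAP: the seller bears all costs to the named destination except import duty and clearance.
Seller's account: goods 219400.30 + inland to port 474.92 + freight 6011.39 + destination terminal 1132.21 = 227018.82
Buyer's account: duty 5527.02 = 5527.02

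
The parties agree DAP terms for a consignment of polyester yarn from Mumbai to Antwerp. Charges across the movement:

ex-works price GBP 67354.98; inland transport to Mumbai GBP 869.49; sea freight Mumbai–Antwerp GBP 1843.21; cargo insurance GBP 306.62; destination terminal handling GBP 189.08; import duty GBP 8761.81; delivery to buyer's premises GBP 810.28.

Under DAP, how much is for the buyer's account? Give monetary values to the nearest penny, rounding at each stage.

Buyer's account: GBP 8761.81

DAP: the seller bears all costs to the named destination except import duty and clearance.
Seller's account: goods 67354.98 + inland to port 869.49 + freight 1843.21 + insurance 306.62 + destination terminal 189.08 + delivery 810.28 = 71373.66
Buyer's account: duty 8761.81 = 8761.81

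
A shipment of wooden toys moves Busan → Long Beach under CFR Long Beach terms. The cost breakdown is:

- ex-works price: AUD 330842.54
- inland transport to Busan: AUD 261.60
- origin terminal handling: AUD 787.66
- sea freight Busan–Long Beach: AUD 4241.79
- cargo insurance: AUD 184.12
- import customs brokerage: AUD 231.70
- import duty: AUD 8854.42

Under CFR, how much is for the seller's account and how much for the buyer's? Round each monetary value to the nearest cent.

Seller: AUD 336133.59; buyer: AUD 9270.24

CFR: the seller pays costs through ocean freight to the destination port, but not insurance.
Seller's account: goods 330842.54 + inland to port 261.60 + origin terminal 787.66 + freight 4241.79 = 336133.59
Buyer's account: insurance 184.12 + brokerage 231.70 + duty 8854.42 = 9270.24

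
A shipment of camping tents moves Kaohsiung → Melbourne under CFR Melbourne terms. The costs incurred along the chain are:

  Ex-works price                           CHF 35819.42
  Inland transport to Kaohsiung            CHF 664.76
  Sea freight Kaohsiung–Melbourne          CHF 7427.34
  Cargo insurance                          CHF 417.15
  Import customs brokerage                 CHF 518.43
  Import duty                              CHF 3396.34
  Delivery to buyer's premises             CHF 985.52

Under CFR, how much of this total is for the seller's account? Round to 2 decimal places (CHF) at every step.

Seller's account: CHF 43911.52

CFR: the seller pays costs through ocean freight to the destination port, but not insurance.
Seller's account: goods 35819.42 + inland to port 664.76 + freight 7427.34 = 43911.52
Buyer's account: insurance 417.15 + brokerage 518.43 + duty 3396.34 + delivery 985.52 = 5317.44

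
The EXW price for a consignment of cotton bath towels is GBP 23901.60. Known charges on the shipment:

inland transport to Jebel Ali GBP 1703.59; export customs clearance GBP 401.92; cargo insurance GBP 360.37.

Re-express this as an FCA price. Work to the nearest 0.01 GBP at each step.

FCA price: GBP 26007.11

Not relevant to the conversion: insurance — on the buyer under both terms; not part of either seller's price.
From EXW to FCA, the seller additionally bears: inland to port, export clearance.
FCA price = 23901.60 + 1703.59 + 401.92 = 26007.11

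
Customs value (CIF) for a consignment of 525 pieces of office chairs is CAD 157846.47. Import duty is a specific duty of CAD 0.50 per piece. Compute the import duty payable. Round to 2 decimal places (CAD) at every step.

Import duty: CAD 262.50

Import duty = 525 × 0.50 = 262.50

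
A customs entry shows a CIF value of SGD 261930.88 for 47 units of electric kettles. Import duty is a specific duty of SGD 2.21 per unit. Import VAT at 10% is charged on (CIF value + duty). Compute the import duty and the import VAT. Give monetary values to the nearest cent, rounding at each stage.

Import duty: SGD 103.87; import VAT: SGD 26203.48

Import duty = 47 × 2.21 = 103.87
VAT base = CIF + duty = 261930.88 + 103.87 = 262034.75
Import VAT = 262034.75 × 10% = 26203.48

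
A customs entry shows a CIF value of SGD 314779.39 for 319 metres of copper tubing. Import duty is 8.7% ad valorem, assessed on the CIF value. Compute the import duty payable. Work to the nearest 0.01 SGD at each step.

Import duty: SGD 27385.81

Import duty = 314779.39 × 8.7% = 27385.81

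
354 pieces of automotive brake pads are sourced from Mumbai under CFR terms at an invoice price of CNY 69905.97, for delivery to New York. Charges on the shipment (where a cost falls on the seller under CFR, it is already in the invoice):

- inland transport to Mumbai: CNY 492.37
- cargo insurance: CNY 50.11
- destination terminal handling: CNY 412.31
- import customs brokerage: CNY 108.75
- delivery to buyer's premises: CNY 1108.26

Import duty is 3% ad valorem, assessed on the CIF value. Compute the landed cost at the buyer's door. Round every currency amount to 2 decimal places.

CFR: the seller pays costs through ocean freight to the destination port, but not insurance.
Already in the invoice (seller's account under CFR): inland to port — exclude.
CIF value = CFR price + insurance = 69905.97 + 50.11 = 69956.08
Import duty = 69956.08 × 3% = 2098.68
Buyer bears: insurance 50.11 + destination terminal 412.31 + brokerage 108.75 + delivery 1108.26 + duty 2098.68 = 3778.11
Landed cost = invoice 69905.97 + 3778.11 = 73684.08

Total landed cost: CNY 73684.08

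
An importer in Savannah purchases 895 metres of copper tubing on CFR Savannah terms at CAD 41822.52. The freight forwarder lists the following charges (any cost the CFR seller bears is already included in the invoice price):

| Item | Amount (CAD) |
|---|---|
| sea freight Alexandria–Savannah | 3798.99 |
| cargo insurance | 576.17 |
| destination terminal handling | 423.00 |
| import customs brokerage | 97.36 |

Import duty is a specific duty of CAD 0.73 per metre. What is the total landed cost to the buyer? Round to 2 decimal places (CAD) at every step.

CFR: the seller pays costs through ocean freight to the destination port, but not insurance.
Already in the invoice (seller's account under CFR): freight — exclude.
CIF value = CFR price + insurance = 41822.52 + 576.17 = 42398.69
Import duty = 895 × 0.73 = 653.35
Buyer bears: insurance 576.17 + destination terminal 423.00 + brokerage 97.36 + duty 653.35 = 1749.88
Landed cost = invoice 41822.52 + 1749.88 = 43572.40

Total landed cost: CAD 43572.40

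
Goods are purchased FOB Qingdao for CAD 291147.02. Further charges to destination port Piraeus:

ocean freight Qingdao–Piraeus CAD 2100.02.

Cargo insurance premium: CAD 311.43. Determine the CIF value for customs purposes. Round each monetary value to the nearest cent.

CIF value: CAD 293558.47

CIF = FOB price + freight + insurance
CIF = 291147.02 + 2100.02 + 311.43 = 293558.47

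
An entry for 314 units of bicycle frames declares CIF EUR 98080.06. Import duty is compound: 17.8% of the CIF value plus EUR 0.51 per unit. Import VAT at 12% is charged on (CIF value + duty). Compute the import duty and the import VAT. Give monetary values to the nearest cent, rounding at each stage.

Ad valorem component: 98080.06 × 17.8% = 17458.25
Specific component: 314 × 0.51 = 160.14
Import duty = 17458.25 + 160.14 = 17618.39
VAT base = CIF + duty = 98080.06 + 17618.39 = 115698.45
Import VAT = 115698.45 × 12% = 13883.81

Import duty: EUR 17618.39; import VAT: EUR 13883.81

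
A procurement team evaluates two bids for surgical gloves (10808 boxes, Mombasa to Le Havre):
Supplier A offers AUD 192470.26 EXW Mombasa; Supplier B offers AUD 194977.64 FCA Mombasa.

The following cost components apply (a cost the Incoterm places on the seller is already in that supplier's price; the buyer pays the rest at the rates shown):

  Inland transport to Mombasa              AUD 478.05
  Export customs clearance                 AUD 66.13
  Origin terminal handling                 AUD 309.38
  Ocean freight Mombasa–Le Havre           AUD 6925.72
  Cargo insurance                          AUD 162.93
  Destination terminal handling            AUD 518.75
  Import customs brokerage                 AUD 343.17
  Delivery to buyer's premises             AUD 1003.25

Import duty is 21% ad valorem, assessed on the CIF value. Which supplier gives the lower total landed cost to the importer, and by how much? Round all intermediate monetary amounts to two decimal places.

Supplier A is cheaper by AUD 2375.47

Supplier A (EXW):
CIF value = EXW price + inland to port + export clearance + origin terminal + freight + insurance = 192470.26 + 478.05 + 66.13 + 309.38 + 6925.72 + 162.93 = 200412.47
Import duty = 200412.47 × 21% = 42086.62
Buyer bears (A): 478.05 + 66.13 + 309.38 + 6925.72 + 162.93 + 518.75 + 343.17 + 1003.25 = 9807.38
Landed cost (A) = invoice 192470.26 + 9807.38 + duty 42086.62 = 244364.26
Supplier B (FCA):
CIF value = FCA price + origin terminal + freight + insurance = 194977.64 + 309.38 + 6925.72 + 162.93 = 202375.67
Import duty = 202375.67 × 21% = 42498.89
Buyer bears (B): 309.38 + 6925.72 + 162.93 + 518.75 + 343.17 + 1003.25 = 9263.20
Landed cost (B) = invoice 194977.64 + 9263.20 + duty 42498.89 = 246739.73
Difference = |244364.26 − 246739.73| = 2375.47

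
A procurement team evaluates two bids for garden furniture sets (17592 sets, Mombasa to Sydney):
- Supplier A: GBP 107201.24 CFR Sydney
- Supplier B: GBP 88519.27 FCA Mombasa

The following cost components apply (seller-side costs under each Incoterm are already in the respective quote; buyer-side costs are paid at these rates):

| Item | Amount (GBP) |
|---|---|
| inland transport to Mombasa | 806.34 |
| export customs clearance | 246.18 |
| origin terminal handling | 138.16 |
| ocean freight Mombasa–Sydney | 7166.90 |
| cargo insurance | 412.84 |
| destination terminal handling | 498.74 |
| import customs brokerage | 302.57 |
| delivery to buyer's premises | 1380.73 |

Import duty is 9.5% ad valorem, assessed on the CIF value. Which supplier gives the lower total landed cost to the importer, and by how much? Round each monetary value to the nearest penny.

Supplier A (CFR):
CIF value = CFR price + insurance = 107201.24 + 412.84 = 107614.08
Import duty = 107614.08 × 9.5% = 10223.34
Buyer bears (A): 412.84 + 498.74 + 302.57 + 1380.73 = 2594.88
Landed cost (A) = invoice 107201.24 + 2594.88 + duty 10223.34 = 120019.46
Supplier B (FCA):
CIF value = FCA price + origin terminal + freight + insurance = 88519.27 + 138.16 + 7166.90 + 412.84 = 96237.17
Import duty = 96237.17 × 9.5% = 9142.53
Buyer bears (B): 138.16 + 7166.90 + 412.84 + 498.74 + 302.57 + 1380.73 = 9899.94
Landed cost (B) = invoice 88519.27 + 9899.94 + duty 9142.53 = 107561.74
Difference = |120019.46 − 107561.74| = 12457.72

Supplier B is cheaper by GBP 12457.72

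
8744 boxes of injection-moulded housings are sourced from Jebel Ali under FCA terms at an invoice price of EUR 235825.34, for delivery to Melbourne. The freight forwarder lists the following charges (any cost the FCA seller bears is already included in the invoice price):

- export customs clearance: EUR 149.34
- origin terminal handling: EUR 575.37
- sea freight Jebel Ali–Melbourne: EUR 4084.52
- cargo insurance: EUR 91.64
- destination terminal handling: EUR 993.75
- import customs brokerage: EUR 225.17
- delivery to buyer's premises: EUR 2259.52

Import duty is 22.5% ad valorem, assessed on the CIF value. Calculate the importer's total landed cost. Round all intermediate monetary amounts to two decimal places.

FCA: the seller delivers export-cleared goods to the carrier; the buyer bears costs from that point.
Already in the invoice (seller's account under FCA): export clearance — exclude.
CIF value = FCA price + origin terminal + freight + insurance = 235825.34 + 575.37 + 4084.52 + 91.64 = 240576.87
Import duty = 240576.87 × 22.5% = 54129.80
Buyer bears: origin terminal 575.37 + freight 4084.52 + insurance 91.64 + destination terminal 993.75 + brokerage 225.17 + delivery 2259.52 + duty 54129.80 = 62359.77
Landed cost = invoice 235825.34 + 62359.77 = 298185.11

Total landed cost: EUR 298185.11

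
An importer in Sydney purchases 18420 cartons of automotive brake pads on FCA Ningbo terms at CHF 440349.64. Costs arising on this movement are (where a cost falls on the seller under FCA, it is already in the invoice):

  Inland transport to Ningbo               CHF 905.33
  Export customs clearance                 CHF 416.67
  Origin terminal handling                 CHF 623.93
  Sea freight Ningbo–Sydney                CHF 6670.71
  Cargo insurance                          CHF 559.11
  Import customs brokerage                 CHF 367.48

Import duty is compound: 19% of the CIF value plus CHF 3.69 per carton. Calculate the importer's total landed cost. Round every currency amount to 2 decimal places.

Total landed cost: CHF 601699.31

FCA: the seller delivers export-cleared goods to the carrier; the buyer bears costs from that point.
Already in the invoice (seller's account under FCA): inland to port, export clearance — exclude.
CIF value = FCA price + origin terminal + freight + insurance = 440349.64 + 623.93 + 6670.71 + 559.11 = 448203.39
Ad valorem component: 448203.39 × 19% = 85158.64
Specific component: 18420 × 3.69 = 67969.80
Import duty = 85158.64 + 67969.80 = 153128.44
Buyer bears: origin terminal 623.93 + freight 6670.71 + insurance 559.11 + brokerage 367.48 + duty 153128.44 = 161349.67
Landed cost = invoice 440349.64 + 161349.67 = 601699.31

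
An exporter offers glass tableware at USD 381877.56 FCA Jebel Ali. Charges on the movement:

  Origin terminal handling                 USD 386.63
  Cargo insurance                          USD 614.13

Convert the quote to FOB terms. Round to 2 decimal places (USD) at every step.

Not relevant to the conversion: insurance — on the buyer under both terms; not part of either seller's price.
From FCA to FOB, the seller additionally bears: origin terminal.
FOB price = 381877.56 + 386.63 = 382264.19

FOB price: USD 382264.19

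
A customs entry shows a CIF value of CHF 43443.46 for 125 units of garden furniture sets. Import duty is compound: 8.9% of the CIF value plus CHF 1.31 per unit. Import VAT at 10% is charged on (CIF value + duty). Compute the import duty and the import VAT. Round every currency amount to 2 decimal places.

Import duty: CHF 4030.22; import VAT: CHF 4747.37

Ad valorem component: 43443.46 × 8.9% = 3866.47
Specific component: 125 × 1.31 = 163.75
Import duty = 3866.47 + 163.75 = 4030.22
VAT base = CIF + duty = 43443.46 + 4030.22 = 47473.68
Import VAT = 47473.68 × 10% = 4747.37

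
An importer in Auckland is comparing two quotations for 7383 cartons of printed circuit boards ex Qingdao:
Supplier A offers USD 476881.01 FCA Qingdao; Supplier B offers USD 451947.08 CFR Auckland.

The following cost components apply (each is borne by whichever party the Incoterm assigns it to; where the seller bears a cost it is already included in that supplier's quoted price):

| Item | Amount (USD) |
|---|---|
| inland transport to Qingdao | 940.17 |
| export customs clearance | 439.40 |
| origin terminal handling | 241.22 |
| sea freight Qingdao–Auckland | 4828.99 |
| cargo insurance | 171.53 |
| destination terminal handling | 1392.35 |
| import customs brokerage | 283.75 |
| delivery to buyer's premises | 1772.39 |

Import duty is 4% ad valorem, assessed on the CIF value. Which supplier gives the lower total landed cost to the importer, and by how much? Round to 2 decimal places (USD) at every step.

Supplier B is cheaper by USD 31204.31

Supplier A (FCA):
CIF value = FCA price + origin terminal + freight + insurance = 476881.01 + 241.22 + 4828.99 + 171.53 = 482122.75
Import duty = 482122.75 × 4% = 19284.91
Buyer bears (A): 241.22 + 4828.99 + 171.53 + 1392.35 + 283.75 + 1772.39 = 8690.23
Landed cost (A) = invoice 476881.01 + 8690.23 + duty 19284.91 = 504856.15
Supplier B (CFR):
CIF value = CFR price + insurance = 451947.08 + 171.53 = 452118.61
Import duty = 452118.61 × 4% = 18084.74
Buyer bears (B): 171.53 + 1392.35 + 283.75 + 1772.39 = 3620.02
Landed cost (B) = invoice 451947.08 + 3620.02 + duty 18084.74 = 473651.84
Difference = |504856.15 − 473651.84| = 31204.31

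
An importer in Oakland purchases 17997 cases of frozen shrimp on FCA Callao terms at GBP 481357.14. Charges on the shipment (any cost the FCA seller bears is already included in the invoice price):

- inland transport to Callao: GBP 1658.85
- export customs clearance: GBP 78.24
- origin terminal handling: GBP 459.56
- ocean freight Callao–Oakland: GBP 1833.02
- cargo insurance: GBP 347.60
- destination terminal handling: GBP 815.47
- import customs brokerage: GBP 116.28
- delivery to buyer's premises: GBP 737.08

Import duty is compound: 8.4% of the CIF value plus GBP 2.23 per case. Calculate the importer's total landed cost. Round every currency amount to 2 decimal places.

Total landed cost: GBP 566455.23

FCA: the seller delivers export-cleared goods to the carrier; the buyer bears costs from that point.
Already in the invoice (seller's account under FCA): inland to port, export clearance — exclude.
CIF value = FCA price + origin terminal + freight + insurance = 481357.14 + 459.56 + 1833.02 + 347.60 = 483997.32
Ad valorem component: 483997.32 × 8.4% = 40655.77
Specific component: 17997 × 2.23 = 40133.31
Import duty = 40655.77 + 40133.31 = 80789.08
Buyer bears: origin terminal 459.56 + freight 1833.02 + insurance 347.60 + destination terminal 815.47 + brokerage 116.28 + delivery 737.08 + duty 80789.08 = 85098.09
Landed cost = invoice 481357.14 + 85098.09 = 566455.23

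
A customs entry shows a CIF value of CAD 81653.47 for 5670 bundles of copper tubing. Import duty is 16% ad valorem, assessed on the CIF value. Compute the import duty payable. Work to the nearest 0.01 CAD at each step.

Import duty = 81653.47 × 16% = 13064.56

Import duty: CAD 13064.56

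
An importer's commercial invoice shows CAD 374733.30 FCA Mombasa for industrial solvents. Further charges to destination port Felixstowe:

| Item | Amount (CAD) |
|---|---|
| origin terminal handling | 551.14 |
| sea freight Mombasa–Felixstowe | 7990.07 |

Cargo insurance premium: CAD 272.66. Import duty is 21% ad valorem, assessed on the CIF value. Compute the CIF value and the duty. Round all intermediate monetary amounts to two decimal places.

CIF value: CAD 383547.17; import duty: CAD 80544.91

CIF = FCA price + pre-shipment costs + freight + insurance
CIF = 374733.30 + 551.14 + 7990.07 + 272.66 = 383547.17
Import duty = 383547.17 × 21% = 80544.91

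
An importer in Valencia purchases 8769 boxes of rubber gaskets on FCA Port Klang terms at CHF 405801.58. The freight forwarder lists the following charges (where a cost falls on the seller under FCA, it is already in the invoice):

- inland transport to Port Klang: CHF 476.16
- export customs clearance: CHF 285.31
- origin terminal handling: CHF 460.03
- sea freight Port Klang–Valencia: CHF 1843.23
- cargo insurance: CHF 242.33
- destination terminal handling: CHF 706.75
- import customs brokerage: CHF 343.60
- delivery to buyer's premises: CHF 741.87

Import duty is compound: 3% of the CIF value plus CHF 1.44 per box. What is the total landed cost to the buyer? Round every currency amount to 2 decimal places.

Total landed cost: CHF 435017.17

FCA: the seller delivers export-cleared goods to the carrier; the buyer bears costs from that point.
Already in the invoice (seller's account under FCA): inland to port, export clearance — exclude.
CIF value = FCA price + origin terminal + freight + insurance = 405801.58 + 460.03 + 1843.23 + 242.33 = 408347.17
Ad valorem component: 408347.17 × 3% = 12250.42
Specific component: 8769 × 1.44 = 12627.36
Import duty = 12250.42 + 12627.36 = 24877.78
Buyer bears: origin terminal 460.03 + freight 1843.23 + insurance 242.33 + destination terminal 706.75 + brokerage 343.60 + delivery 741.87 + duty 24877.78 = 29215.59
Landed cost = invoice 405801.58 + 29215.59 = 435017.17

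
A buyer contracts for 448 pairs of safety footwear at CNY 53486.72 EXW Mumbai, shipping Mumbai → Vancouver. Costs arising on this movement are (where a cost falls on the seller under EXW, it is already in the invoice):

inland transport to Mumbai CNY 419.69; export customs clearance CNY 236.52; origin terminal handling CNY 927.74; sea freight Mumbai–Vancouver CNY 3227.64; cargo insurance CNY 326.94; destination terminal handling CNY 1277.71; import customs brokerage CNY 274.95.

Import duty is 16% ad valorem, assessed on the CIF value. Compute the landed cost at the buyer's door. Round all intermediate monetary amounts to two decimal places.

Total landed cost: CNY 69557.95

EXW: the seller makes goods available at their premises; the buyer bears all onward costs.
CIF value = EXW price + inland to port + export clearance + origin terminal + freight + insurance = 53486.72 + 419.69 + 236.52 + 927.74 + 3227.64 + 326.94 = 58625.25
Import duty = 58625.25 × 16% = 9380.04
Buyer bears: inland to port 419.69 + export clearance 236.52 + origin terminal 927.74 + freight 3227.64 + insurance 326.94 + destination terminal 1277.71 + brokerage 274.95 + duty 9380.04 = 16071.23
Landed cost = invoice 53486.72 + 16071.23 = 69557.95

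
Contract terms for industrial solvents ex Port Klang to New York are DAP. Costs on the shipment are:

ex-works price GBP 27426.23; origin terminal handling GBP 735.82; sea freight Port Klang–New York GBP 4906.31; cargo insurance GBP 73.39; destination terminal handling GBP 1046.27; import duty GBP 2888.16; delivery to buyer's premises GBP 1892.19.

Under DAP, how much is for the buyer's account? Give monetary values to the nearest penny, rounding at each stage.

DAP: the seller bears all costs to the named destination except import duty and clearance.
Seller's account: goods 27426.23 + origin terminal 735.82 + freight 4906.31 + insurance 73.39 + destination terminal 1046.27 + delivery 1892.19 = 36080.21
Buyer's account: duty 2888.16 = 2888.16

Buyer's account: GBP 2888.16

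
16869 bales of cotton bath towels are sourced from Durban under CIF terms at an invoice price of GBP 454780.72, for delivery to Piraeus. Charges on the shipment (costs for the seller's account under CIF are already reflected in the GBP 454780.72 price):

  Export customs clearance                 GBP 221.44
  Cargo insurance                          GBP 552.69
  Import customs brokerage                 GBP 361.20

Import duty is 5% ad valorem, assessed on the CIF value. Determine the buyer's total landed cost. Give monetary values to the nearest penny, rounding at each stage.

Total landed cost: GBP 477880.96

CIF: the seller pays costs through ocean freight and marine insurance to the destination port.
Already in the invoice (seller's account under CIF): export clearance, insurance — exclude.
The CIF price already equals the CIF value: 454780.72
Import duty = 454780.72 × 5% = 22739.04
Buyer bears: brokerage 361.20 + duty 22739.04 = 23100.24
Landed cost = invoice 454780.72 + 23100.24 = 477880.96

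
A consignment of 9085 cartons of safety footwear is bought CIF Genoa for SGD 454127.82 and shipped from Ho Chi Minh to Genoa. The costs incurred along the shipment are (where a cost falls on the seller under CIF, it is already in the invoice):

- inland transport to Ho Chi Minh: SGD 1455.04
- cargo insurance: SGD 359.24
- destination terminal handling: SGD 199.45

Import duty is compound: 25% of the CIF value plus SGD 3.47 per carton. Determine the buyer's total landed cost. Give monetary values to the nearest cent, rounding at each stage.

Total landed cost: SGD 599384.18

CIF: the seller pays costs through ocean freight and marine insurance to the destination port.
Already in the invoice (seller's account under CIF): inland to port, insurance — exclude.
The CIF price already equals the CIF value: 454127.82
Ad valorem component: 454127.82 × 25% = 113531.96
Specific component: 9085 × 3.47 = 31524.95
Import duty = 113531.96 + 31524.95 = 145056.91
Buyer bears: destination terminal 199.45 + duty 145056.91 = 145256.36
Landed cost = invoice 454127.82 + 145256.36 = 599384.18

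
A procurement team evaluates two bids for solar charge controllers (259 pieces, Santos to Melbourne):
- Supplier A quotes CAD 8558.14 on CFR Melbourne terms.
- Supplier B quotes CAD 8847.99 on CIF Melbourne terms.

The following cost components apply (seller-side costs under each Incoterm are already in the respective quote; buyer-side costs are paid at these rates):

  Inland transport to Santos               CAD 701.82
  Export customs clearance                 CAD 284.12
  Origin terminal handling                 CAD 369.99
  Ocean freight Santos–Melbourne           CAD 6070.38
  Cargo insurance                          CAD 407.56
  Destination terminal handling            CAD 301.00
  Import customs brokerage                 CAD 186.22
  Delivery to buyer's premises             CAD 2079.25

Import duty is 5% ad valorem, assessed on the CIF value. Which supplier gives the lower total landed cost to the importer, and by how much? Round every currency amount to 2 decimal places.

Supplier A (CFR):
CIF value = CFR price + insurance = 8558.14 + 407.56 = 8965.70
Import duty = 8965.70 × 5% = 448.29
Buyer bears (A): 407.56 + 301.00 + 186.22 + 2079.25 = 2974.03
Landed cost (A) = invoice 8558.14 + 2974.03 + duty 448.29 = 11980.46
Supplier B (CIF):
The CIF price already equals the CIF value: 8847.99
Import duty = 8847.99 × 5% = 442.40
Buyer bears (B): 301.00 + 186.22 + 2079.25 = 2566.47
Landed cost (B) = invoice 8847.99 + 2566.47 + duty 442.40 = 11856.86
Difference = |11980.46 − 11856.86| = 123.60

Supplier B is cheaper by CAD 123.60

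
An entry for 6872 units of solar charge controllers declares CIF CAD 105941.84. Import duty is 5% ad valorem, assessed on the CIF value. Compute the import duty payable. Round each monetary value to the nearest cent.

Import duty: CAD 5297.09

Import duty = 105941.84 × 5% = 5297.09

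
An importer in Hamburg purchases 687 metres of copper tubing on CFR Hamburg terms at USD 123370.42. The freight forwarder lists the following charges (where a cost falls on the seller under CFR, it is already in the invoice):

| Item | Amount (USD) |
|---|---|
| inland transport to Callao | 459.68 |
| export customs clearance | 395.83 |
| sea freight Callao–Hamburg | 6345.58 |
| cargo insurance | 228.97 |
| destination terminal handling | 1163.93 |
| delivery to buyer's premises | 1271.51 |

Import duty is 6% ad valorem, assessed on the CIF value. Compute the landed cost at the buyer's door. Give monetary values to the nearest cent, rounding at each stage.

Total landed cost: USD 133450.79

CFR: the seller pays costs through ocean freight to the destination port, but not insurance.
Already in the invoice (seller's account under CFR): inland to port, export clearance, freight — exclude.
CIF value = CFR price + insurance = 123370.42 + 228.97 = 123599.39
Import duty = 123599.39 × 6% = 7415.96
Buyer bears: insurance 228.97 + destination terminal 1163.93 + delivery 1271.51 + duty 7415.96 = 10080.37
Landed cost = invoice 123370.42 + 10080.37 = 133450.79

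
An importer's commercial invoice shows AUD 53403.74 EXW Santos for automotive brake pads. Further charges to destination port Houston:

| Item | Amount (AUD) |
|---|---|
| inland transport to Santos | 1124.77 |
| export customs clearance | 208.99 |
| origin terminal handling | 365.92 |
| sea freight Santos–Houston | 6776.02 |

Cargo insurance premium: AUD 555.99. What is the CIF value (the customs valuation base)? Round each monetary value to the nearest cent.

CIF = EXW price + pre-shipment costs + freight + insurance
CIF = 53403.74 + 1124.77 + 208.99 + 365.92 + 6776.02 + 555.99 = 62435.43

CIF value: AUD 62435.43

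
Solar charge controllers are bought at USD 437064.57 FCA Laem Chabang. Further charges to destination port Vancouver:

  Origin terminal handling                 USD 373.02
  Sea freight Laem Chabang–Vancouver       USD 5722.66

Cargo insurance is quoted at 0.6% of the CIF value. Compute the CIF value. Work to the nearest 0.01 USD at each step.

CIF value: USD 445835.26

Let C be the CIF value. C = FCA price + pre-shipment costs + freight + 0.6% × C
C − 0.6% × C = 437064.57 + 373.02 + 5722.66
0.994 × C = 443160.25
C = 443160.25 / 0.994 = 445835.26
Insurance premium = 0.6% × 445835.26 = 2675.01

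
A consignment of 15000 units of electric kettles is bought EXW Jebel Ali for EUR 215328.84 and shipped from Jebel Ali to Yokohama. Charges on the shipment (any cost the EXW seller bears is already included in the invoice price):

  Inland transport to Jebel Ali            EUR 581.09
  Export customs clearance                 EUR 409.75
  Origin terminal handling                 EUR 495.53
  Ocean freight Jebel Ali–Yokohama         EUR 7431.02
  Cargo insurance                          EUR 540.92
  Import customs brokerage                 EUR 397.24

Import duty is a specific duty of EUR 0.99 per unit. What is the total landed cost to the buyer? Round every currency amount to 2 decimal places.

Total landed cost: EUR 240034.39

EXW: the seller makes goods available at their premises; the buyer bears all onward costs.
CIF value = EXW price + inland to port + export clearance + origin terminal + freight + insurance = 215328.84 + 581.09 + 409.75 + 495.53 + 7431.02 + 540.92 = 224787.15
Import duty = 15000 × 0.99 = 14850.00
Buyer bears: inland to port 581.09 + export clearance 409.75 + origin terminal 495.53 + freight 7431.02 + insurance 540.92 + brokerage 397.24 + duty 14850.00 = 24705.55
Landed cost = invoice 215328.84 + 24705.55 = 240034.39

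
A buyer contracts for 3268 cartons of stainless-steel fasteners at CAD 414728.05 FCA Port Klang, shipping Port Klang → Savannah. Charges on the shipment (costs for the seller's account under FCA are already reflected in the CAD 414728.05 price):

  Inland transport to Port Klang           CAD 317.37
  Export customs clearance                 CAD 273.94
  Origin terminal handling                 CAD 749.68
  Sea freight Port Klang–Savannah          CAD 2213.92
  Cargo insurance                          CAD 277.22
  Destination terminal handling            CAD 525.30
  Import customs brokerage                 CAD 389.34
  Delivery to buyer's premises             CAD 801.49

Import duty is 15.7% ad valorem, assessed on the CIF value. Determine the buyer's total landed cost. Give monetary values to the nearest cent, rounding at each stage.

FCA: the seller delivers export-cleared goods to the carrier; the buyer bears costs from that point.
Already in the invoice (seller's account under FCA): inland to port, export clearance — exclude.
CIF value = FCA price + origin terminal + freight + insurance = 414728.05 + 749.68 + 2213.92 + 277.22 = 417968.87
Import duty = 417968.87 × 15.7% = 65621.11
Buyer bears: origin terminal 749.68 + freight 2213.92 + insurance 277.22 + destination terminal 525.30 + brokerage 389.34 + delivery 801.49 + duty 65621.11 = 70578.06
Landed cost = invoice 414728.05 + 70578.06 = 485306.11

Total landed cost: CAD 485306.11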